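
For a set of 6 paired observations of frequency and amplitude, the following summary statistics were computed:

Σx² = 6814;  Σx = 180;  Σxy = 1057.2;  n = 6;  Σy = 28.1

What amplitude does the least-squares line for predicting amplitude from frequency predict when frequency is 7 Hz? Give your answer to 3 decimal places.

Sxx = Σx² − (Σx)²/n = 6814 − 5400 = 1414
Sxy = Σxy − (Σx)(Σy)/n = 1057.2 − 843 = 214.2
b = Sxy/Sxx = 214.2/1414 = 0.151485
a = ȳ − b·x̄ = 4.683333 − 0.151485·30 = 0.138779
ŷ(7) = a + b·7 = 0.138779 + 0.151485·7 = 1.199175

1.199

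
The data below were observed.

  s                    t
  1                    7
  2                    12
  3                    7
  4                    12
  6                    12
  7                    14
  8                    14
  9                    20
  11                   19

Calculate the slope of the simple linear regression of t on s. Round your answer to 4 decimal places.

1.1739

n = 9, Σx = 51, Σy = 117, Σxy = 771, Σx² = 381
Sxx = Σx² − (Σx)²/n = 381 − 289 = 92
Sxy = Σxy − (Σx)(Σy)/n = 771 − 663 = 108
b = Sxy/Sxx = 108/92 = 1.173913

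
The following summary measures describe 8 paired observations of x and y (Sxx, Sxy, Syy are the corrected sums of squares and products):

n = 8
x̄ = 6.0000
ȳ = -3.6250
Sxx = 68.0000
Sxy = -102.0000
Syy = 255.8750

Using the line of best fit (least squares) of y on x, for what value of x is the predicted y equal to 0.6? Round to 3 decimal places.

b = Sxy/Sxx = -102/68 = -1.5
a = ȳ − b·x̄ = -3.625 − (-1.5)·6 = 5.375
Set a + b·x = 0.6: x = (0.6 − 5.375) / (-1.5) = 3.183333

3.183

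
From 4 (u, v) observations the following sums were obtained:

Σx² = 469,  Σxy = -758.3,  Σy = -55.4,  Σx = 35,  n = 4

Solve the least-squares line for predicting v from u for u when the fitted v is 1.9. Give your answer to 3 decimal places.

-0.621

Sxx = Σx² − (Σx)²/n = 469 − 306.25 = 162.75
Sxy = Σxy − (Σx)(Σy)/n = -758.3 − (-484.75) = -273.55
b = Sxy/Sxx = -273.55/162.75 = -1.680799
a = ȳ − b·x̄ = -13.85 − (-1.680799)·8.75 = 0.856989
Set a + b·x = 1.9: x = (1.9 − 0.856989) / (-1.680799) = -0.620545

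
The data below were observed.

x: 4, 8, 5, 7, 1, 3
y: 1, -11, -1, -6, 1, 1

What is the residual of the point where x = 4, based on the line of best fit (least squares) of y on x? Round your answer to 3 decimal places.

n = 6, Σx = 28, Σy = -15, Σxy = -127, Σx² = 164
Sxx = Σx² − (Σx)²/n = 164 − 130.666667 = 33.333333
Sxy = Σxy − (Σx)(Σy)/n = -127 − (-70) = -57
b = Sxy/Sxx = -57/33.333333 = -1.71
a = ȳ − b·x̄ = -2.5 − (-1.71)·4.666667 = 5.48
ŷ(4) = 5.48 + (-1.71)·4 = -1.36
residual = y − ŷ = 1 − (-1.36) = 2.36

2.360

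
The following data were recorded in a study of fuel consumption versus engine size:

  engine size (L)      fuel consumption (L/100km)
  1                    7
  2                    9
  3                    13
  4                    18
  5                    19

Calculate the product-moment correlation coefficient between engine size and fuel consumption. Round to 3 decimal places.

0.983

n = 5, Σx = 15, Σy = 66, Σxy = 231, Σx² = 55, Σy² = 984
Sxx = Σx² − (Σx)²/n = 55 − 45 = 10
Sxy = Σxy − (Σx)(Σy)/n = 231 − 198 = 33
Syy = Σy² − (Σy)²/n = 984 − 871.2 = 112.8
r = Sxy/√(Sxx·Syy) = 33/√(1128) = 33/33.585711 = 0.982561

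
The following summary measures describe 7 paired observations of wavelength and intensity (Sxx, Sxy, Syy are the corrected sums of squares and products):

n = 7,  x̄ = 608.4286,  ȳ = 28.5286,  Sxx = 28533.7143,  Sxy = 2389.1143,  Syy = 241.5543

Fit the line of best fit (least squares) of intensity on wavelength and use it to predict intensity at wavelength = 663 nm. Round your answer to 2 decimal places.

b = Sxy/Sxx = 2389.1143/28533.7143 = 0.083730
a = ȳ − b·x̄ = 28.5286 − 0.083730·608.4286 = -22.414837
ŷ(663) = a + b·663 = -22.414837 + 0.083730·663 = 33.097837

33.10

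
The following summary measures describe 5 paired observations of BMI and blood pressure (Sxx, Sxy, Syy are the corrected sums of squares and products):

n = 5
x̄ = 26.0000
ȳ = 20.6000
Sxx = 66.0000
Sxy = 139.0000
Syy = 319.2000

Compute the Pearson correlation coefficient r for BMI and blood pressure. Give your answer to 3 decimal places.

0.958

r = Sxy/√(Sxx·Syy) = 139/√(21067.2) = 139/145.145444 = 0.957660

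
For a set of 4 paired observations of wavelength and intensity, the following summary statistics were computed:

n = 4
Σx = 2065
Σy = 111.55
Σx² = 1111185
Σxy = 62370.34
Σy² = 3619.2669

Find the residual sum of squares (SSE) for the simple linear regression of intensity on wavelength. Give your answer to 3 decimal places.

Sxx = Σx² − (Σx)²/n = 1111185 − 1066056.25 = 45128.75
Sxy = Σxy − (Σx)(Σy)/n = 62370.34 − 57587.6875 = 4782.6525
Syy = Σy² − (Σy)²/n = 3619.2669 − 3110.850625 = 508.416275
b = Sxy/Sxx = 4782.6525/45128.75 = 0.105978
SSE = Syy − b·Sxy = 508.416275 − 0.105978·4782.6525 = 1.560558

1.561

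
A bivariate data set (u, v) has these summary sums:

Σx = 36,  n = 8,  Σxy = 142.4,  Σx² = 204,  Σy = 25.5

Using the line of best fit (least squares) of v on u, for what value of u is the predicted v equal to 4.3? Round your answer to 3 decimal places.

6.190

Sxx = Σx² − (Σx)²/n = 204 − 162 = 42
Sxy = Σxy − (Σx)(Σy)/n = 142.4 − 114.75 = 27.65
b = Sxy/Sxx = 27.65/42 = 0.658333
a = ȳ − b·x̄ = 3.1875 − 0.658333·4.5 = 0.225
Set a + b·x = 4.3: x = (4.3 − 0.225) / 0.658333 = 6.189873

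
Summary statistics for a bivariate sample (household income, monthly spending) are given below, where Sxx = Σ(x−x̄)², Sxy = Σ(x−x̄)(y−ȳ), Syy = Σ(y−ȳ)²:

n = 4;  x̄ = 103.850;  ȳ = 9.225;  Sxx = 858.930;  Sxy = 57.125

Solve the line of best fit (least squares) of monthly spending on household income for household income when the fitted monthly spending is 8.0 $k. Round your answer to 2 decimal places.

85.43

b = Sxy/Sxx = 57.125/858.93 = 0.066507
a = ȳ − b·x̄ = 9.225 − 0.066507·103.85 = 2.318231
Set a + b·x = 8.0: x = (8.0 − 2.318231) / 0.066507 = 85.430932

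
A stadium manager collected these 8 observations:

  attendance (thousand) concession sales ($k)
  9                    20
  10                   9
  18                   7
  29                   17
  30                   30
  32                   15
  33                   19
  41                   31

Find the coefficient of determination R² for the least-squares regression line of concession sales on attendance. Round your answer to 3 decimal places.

n = 8, Σx = 202, Σy = 148, Σxy = 4167, Σx² = 6040, Σy² = 3266
Sxx = Σx² − (Σx)²/n = 6040 − 5100.5 = 939.5
Sxy = Σxy − (Σx)(Σy)/n = 4167 − 3737 = 430
Syy = Σy² − (Σy)²/n = 3266 − 2738 = 528
R² = Sxy²/(Sxx·Syy) = (430)²/(939.5·528) = 0.372740

0.373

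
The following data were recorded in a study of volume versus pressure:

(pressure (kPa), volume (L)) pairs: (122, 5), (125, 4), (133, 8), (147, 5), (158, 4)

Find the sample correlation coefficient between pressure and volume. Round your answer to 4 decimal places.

-0.2100

n = 5, Σx = 685, Σy = 26, Σxy = 3541, Σx² = 94771, Σy² = 146
Sxx = Σx² − (Σx)²/n = 94771 − 93845 = 926
Sxy = Σxy − (Σx)(Σy)/n = 3541 − 3562 = -21
Syy = Σy² − (Σy)²/n = 146 − 135.2 = 10.8
r = Sxy/√(Sxx·Syy) = -21/√(10000.8) = -21/100.004000 = -0.209992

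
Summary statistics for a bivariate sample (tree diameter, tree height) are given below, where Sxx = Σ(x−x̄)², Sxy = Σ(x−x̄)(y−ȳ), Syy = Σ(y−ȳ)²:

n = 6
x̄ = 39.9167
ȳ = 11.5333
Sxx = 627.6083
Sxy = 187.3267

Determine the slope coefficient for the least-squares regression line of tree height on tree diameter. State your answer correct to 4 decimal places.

0.2985

b = Sxy/Sxx = 187.3267/627.6083 = 0.298477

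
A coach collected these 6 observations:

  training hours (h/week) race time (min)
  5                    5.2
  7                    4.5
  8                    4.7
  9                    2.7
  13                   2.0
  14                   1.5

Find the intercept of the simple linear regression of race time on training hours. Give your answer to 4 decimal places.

n = 6, Σx = 56, Σy = 20.6, Σxy = 166.4, Σx² = 584
Sxx = Σx² − (Σx)²/n = 584 − 522.666667 = 61.333333
Sxy = Σxy − (Σx)(Σy)/n = 166.4 − 192.266667 = -25.866667
b = Sxy/Sxx = -25.866667/61.333333 = -0.421739
a = ȳ − b·x̄ = 3.433333 − (-0.421739)·9.333333 = 7.369565

7.3696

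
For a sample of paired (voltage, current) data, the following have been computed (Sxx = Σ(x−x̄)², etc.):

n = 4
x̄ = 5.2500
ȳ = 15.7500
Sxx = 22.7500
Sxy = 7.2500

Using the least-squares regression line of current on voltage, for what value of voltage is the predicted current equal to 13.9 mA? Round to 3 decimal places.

-0.555

b = Sxy/Sxx = 7.25/22.75 = 0.318681
a = ȳ − b·x̄ = 15.75 − 0.318681·5.25 = 14.076923
Set a + b·x = 13.9: x = (13.9 − 14.076923) / 0.318681 = -0.555172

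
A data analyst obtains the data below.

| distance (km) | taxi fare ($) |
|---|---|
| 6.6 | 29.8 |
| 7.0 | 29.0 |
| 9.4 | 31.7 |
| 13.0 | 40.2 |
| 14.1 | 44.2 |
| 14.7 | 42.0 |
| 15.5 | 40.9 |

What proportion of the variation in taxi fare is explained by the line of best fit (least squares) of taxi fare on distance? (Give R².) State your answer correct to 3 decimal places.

n = 7, Σx = 80.3, Σy = 257.8, Σxy = 3094.83, Σx² = 1005.07, Σy² = 9740.42
Sxx = Σx² − (Σx)²/n = 1005.07 − 921.155714 = 83.914286
Sxy = Σxy − (Σx)(Σy)/n = 3094.83 − 2957.334286 = 137.495714
Syy = Σy² − (Σy)²/n = 9740.42 − 9494.405714 = 246.014286
R² = Sxy²/(Sxx·Syy) = (137.495714)²/(83.914286·246.014286) = 0.915761

0.916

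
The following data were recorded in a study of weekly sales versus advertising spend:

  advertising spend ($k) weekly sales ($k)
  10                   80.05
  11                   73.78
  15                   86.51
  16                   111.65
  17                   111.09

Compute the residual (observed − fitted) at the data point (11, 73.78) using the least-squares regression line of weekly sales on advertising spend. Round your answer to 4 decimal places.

n = 5, Σx = 69, Σy = 463.08, Σxy = 6584.66, Σx² = 991
Sxx = Σx² − (Σx)²/n = 991 − 952.2 = 38.8
Sxy = Σxy − (Σx)(Σy)/n = 6584.66 − 6390.504 = 194.156
b = Sxy/Sxx = 194.156/38.8 = 5.004021
a = ȳ − b·x̄ = 92.616 − 5.004021·13.8 = 23.560515
ŷ(11) = 23.560515 + 5.004021·11 = 78.604742
residual = y − ŷ = 73.78 − 78.604742 = -4.824742

-4.8247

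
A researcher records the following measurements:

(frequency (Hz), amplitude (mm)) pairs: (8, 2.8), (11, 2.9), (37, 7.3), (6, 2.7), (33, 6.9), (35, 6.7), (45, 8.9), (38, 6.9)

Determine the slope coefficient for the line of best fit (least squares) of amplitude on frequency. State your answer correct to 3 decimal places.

n = 8, Σx = 213, Σy = 45.1, Σxy = 1465.5, Σx² = 7373
Sxx = Σx² − (Σx)²/n = 7373 − 5671.125 = 1701.875
Sxy = Σxy − (Σx)(Σy)/n = 1465.5 − 1200.7875 = 264.7125
b = Sxy/Sxx = 264.7125/1701.875 = 0.155542

0.156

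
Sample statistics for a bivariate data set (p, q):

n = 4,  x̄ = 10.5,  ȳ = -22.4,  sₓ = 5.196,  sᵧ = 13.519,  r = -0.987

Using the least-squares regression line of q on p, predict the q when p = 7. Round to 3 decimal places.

b = r · sᵧ/sₓ = -0.987 · 13.519/5.196 = -2.567986
a = ȳ − b·x̄ = -22.4 − (-2.567986)·10.5 = 4.563848
ŷ(7) = a + b·7 = 4.563848 + (-2.567986)·7 = -13.412051

-13.412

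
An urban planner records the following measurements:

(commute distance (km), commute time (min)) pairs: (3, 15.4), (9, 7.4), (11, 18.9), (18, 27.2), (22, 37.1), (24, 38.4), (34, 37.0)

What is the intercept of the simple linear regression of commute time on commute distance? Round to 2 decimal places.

8.34

n = 7, Σx = 121, Σy = 181.4, Σxy = 3806.1, Σx² = 2751
Sxx = Σx² − (Σx)²/n = 2751 − 2091.571429 = 659.428571
Sxy = Σxy − (Σx)(Σy)/n = 3806.1 − 3135.628571 = 670.471429
b = Sxy/Sxx = 670.471429/659.428571 = 1.016746
a = ȳ − b·x̄ = 25.914286 − 1.016746·17.285714 = 8.339103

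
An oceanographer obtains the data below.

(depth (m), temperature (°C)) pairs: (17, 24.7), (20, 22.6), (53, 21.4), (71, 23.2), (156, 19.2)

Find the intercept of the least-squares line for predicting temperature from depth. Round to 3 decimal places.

24.181

n = 5, Σx = 317, Σy = 111.1, Σxy = 6648.5, Σx² = 32875
Sxx = Σx² − (Σx)²/n = 32875 − 20097.8 = 12777.2
Sxy = Σxy − (Σx)(Σy)/n = 6648.5 − 7043.74 = -395.24
b = Sxy/Sxx = -395.24/12777.2 = -0.030933
a = ȳ − b·x̄ = 22.22 − (-0.030933)·63.4 = 24.181166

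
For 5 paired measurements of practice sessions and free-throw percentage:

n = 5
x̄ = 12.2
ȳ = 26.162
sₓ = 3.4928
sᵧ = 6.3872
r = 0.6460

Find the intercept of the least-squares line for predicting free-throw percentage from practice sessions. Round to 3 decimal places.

b = r · sᵧ/sₓ = 0.646 · 6.3872/3.4928 = 1.181325
a = ȳ − b·x̄ = 26.162 − 1.181325·12.2 = 11.749838

11.750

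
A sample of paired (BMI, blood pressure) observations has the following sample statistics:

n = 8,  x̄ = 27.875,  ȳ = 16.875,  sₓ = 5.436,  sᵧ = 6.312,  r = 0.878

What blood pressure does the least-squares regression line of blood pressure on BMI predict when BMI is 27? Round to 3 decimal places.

b = r · sᵧ/sₓ = 0.878 · 6.312/5.436 = 1.019488
a = ȳ − b·x̄ = 16.875 − 1.019488·27.875 = -11.543224
ŷ(27) = a + b·27 = -11.543224 + 1.019488·27 = 15.982948

15.983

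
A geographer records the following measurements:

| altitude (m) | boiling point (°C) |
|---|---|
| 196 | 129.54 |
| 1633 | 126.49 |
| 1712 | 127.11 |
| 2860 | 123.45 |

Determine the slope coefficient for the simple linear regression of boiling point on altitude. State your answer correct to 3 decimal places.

-0.002

n = 4, Σx = 6401, Σy = 506.59, Σxy = 802627.33, Σx² = 13815649
Sxx = Σx² − (Σx)²/n = 13815649 − 10243200.25 = 3572448.75
Sxy = Σxy − (Σx)(Σy)/n = 802627.33 − 810670.6475 = -8043.3175
b = Sxy/Sxx = -8043.3175/3572448.75 = -0.002251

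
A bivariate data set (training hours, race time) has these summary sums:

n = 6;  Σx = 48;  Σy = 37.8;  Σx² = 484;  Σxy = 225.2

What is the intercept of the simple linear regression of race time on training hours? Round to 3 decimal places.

Sxx = Σx² − (Σx)²/n = 484 − 384 = 100
Sxy = Σxy − (Σx)(Σy)/n = 225.2 − 302.4 = -77.2
b = Sxy/Sxx = -77.2/100 = -0.772
a = ȳ − b·x̄ = 6.3 − (-0.772)·8 = 12.476

12.476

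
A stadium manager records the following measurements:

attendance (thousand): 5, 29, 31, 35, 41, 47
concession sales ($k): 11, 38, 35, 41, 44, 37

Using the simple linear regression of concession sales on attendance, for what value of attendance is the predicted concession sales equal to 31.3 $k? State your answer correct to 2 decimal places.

n = 6, Σx = 188, Σy = 206, Σxy = 7220, Σx² = 6942
Sxx = Σx² − (Σx)²/n = 6942 − 5890.666667 = 1051.333333
Sxy = Σxy − (Σx)(Σy)/n = 7220 − 6454.666667 = 765.333333
b = Sxy/Sxx = 765.333333/1051.333333 = 0.727964
a = ȳ − b·x̄ = 34.333333 − 0.727964·31.333333 = 11.523779
Set a + b·x = 31.3: x = (31.3 − 11.523779) / 0.727964 = 27.166463

27.17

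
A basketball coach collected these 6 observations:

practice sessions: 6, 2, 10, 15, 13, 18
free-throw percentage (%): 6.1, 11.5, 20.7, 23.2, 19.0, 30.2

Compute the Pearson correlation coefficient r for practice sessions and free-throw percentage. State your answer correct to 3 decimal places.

n = 6, Σx = 64, Σy = 110.7, Σxy = 1405.2, Σx² = 858, Σy² = 2409.23
Sxx = Σx² − (Σx)²/n = 858 − 682.666667 = 175.333333
Sxy = Σxy − (Σx)(Σy)/n = 1405.2 − 1180.8 = 224.4
Syy = Σy² − (Σy)²/n = 2409.23 − 2042.415 = 366.815
r = Sxy/√(Sxx·Syy) = 224.4/√(64314.896667) = 224.4/253.603818 = 0.884845

0.885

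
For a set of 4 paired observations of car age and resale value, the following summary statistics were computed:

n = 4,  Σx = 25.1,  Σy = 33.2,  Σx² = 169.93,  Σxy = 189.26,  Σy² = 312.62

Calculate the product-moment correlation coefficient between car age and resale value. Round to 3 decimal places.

-0.889

Sxx = Σx² − (Σx)²/n = 169.93 − 157.5025 = 12.4275
Sxy = Σxy − (Σx)(Σy)/n = 189.26 − 208.33 = -19.07
Syy = Σy² − (Σy)²/n = 312.62 − 275.56 = 37.06
r = Sxy/√(Sxx·Syy) = -19.07/√(460.56315) = -19.07/21.460735 = -0.888600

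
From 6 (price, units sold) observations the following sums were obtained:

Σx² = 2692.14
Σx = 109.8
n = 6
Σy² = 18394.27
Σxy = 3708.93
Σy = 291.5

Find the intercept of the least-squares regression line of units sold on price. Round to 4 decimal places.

92.1496

Sxx = Σx² − (Σx)²/n = 2692.14 − 2009.34 = 682.8
Sxy = Σxy − (Σx)(Σy)/n = 3708.93 − 5334.45 = -1625.52
b = Sxy/Sxx = -1625.52/682.8 = -2.380668
a = ȳ − b·x̄ = 48.583333 − (-2.380668)·18.3 = 92.149555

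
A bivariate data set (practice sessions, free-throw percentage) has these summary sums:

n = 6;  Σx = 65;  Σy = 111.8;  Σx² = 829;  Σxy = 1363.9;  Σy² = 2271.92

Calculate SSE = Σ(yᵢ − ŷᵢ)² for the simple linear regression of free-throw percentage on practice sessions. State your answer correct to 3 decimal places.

Sxx = Σx² − (Σx)²/n = 829 − 704.166667 = 124.833333
Sxy = Σxy − (Σx)(Σy)/n = 1363.9 − 1211.166667 = 152.733333
Syy = Σy² − (Σy)²/n = 2271.92 − 2083.206667 = 188.713333
b = Sxy/Sxx = 152.733333/124.833333 = 1.223498
SSE = Syy − b·Sxy = 188.713333 − 1.223498·152.733333 = 1.844406

1.844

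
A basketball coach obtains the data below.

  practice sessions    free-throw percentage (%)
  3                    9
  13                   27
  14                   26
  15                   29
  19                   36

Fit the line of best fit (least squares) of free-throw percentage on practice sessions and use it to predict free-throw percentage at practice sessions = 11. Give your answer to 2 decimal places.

n = 5, Σx = 64, Σy = 127, Σxy = 1861, Σx² = 960
Sxx = Σx² − (Σx)²/n = 960 − 819.2 = 140.8
Sxy = Σxy − (Σx)(Σy)/n = 1861 − 1625.6 = 235.4
b = Sxy/Sxx = 235.4/140.8 = 1.671875
a = ȳ − b·x̄ = 25.4 − 1.671875·12.8 = 4
ŷ(11) = a + b·11 = 4 + 1.671875·11 = 22.390625

22.39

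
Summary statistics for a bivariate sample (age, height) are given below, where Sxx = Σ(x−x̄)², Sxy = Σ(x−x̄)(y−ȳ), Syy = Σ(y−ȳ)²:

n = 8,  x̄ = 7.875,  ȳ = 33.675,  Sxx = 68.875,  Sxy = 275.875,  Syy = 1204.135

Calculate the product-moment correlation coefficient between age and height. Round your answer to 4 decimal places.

r = Sxy/√(Sxx·Syy) = 275.875/√(82934.798125) = 275.875/287.984024 = 0.957952

0.9580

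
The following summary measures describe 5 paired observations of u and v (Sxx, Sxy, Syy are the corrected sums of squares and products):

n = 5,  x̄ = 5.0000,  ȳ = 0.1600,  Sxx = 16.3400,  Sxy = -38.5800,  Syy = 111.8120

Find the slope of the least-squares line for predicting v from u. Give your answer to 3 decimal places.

b = Sxy/Sxx = -38.58/16.34 = -2.361077

-2.361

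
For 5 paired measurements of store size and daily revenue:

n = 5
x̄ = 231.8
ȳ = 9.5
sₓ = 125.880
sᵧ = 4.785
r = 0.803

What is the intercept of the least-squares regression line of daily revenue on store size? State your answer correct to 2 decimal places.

b = r · sᵧ/sₓ = 0.803 · 4.785/125.88 = 0.030524
a = ȳ − b·x̄ = 9.5 − 0.030524·231.8 = 2.424548

2.42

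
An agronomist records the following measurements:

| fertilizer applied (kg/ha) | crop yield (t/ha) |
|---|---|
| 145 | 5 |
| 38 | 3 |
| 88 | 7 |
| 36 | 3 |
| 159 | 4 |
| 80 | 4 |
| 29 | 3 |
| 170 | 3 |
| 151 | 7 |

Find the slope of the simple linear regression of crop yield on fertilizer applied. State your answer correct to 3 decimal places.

0.011

n = 9, Σx = 896, Σy = 39, Σxy = 4173, Σx² = 115732
Sxx = Σx² − (Σx)²/n = 115732 − 89201.777778 = 26530.222222
Sxy = Σxy − (Σx)(Σy)/n = 4173 − 3882.666667 = 290.333333
b = Sxy/Sxx = 290.333333/26530.222222 = 0.010943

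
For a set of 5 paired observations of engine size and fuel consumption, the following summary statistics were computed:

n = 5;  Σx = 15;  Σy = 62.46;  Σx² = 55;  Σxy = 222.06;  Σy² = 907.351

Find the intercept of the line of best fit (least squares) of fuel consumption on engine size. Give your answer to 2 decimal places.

Sxx = Σx² − (Σx)²/n = 55 − 45 = 10
Sxy = Σxy − (Σx)(Σy)/n = 222.06 − 187.38 = 34.68
b = Sxy/Sxx = 34.68/10 = 3.468
a = ȳ − b·x̄ = 12.492 − 3.468·3 = 2.088

2.09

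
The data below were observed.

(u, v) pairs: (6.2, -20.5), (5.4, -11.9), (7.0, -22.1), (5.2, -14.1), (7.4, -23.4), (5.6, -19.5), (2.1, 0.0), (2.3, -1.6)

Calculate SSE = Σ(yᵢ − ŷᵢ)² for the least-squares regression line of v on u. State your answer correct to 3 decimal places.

26.322

n = 8, Σx = 41.2, Σy = -113.1, Σxy = -705.42, Σx² = 239.46, Σy² = 2179.45
Sxx = Σx² − (Σx)²/n = 239.46 − 212.18 = 27.28
Sxy = Σxy − (Σx)(Σy)/n = -705.42 − (-582.465) = -122.955
Syy = Σy² − (Σy)²/n = 2179.45 − 1598.95125 = 580.49875
b = Sxy/Sxx = -122.955/27.28 = -4.507148
SSE = Syy − b·Sxy = 580.49875 − (-4.507148)·(-122.955) = 26.322356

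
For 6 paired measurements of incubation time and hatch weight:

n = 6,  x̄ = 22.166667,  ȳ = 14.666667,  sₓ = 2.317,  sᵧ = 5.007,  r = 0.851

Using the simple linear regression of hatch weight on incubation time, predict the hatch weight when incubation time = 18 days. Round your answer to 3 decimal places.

b = r · sᵧ/sₓ = 0.851 · 5.007/2.317 = 1.838997
a = ȳ − b·x̄ = 14.666667 − 1.838997·22.166667 = -26.097776
ŷ(18) = a + b·18 = -26.097776 + 1.838997·18 = 7.004177

7.004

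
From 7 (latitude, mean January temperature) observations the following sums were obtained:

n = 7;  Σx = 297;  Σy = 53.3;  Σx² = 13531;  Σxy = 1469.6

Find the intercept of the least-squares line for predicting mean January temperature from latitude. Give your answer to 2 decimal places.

Sxx = Σx² − (Σx)²/n = 13531 − 12601.285714 = 929.714286
Sxy = Σxy − (Σx)(Σy)/n = 1469.6 − 2261.442857 = -791.842857
b = Sxy/Sxx = -791.842857/929.714286 = -0.851706
a = ȳ − b·x̄ = 7.614286 − (-0.851706)·42.428571 = 43.750937

43.75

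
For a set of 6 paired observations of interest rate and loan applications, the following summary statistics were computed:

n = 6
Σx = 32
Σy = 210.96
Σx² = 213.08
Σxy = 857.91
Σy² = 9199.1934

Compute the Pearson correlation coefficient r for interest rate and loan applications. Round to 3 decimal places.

-0.972

Sxx = Σx² − (Σx)²/n = 213.08 − 170.666667 = 42.413333
Sxy = Σxy − (Σx)(Σy)/n = 857.91 − 1125.12 = -267.21
Syy = Σy² − (Σy)²/n = 9199.1934 − 7417.3536 = 1781.8398
r = Sxy/√(Sxx·Syy) = -267.21/√(75573.765384) = -267.21/274.906830 = -0.972002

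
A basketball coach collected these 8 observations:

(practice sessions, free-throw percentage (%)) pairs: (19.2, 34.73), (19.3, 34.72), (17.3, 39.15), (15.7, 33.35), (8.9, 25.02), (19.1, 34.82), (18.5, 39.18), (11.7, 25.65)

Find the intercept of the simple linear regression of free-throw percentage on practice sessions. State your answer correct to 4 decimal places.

14.0040

n = 8, Σx = 129.7, Σy = 266.62, Σxy = 4450.477, Σx² = 2210.07
Sxx = Σx² − (Σx)²/n = 2210.07 − 2102.76125 = 107.30875
Sxy = Σxy − (Σx)(Σy)/n = 4450.477 − 4322.57675 = 127.90025
b = Sxy/Sxx = 127.90025/107.30875 = 1.191890
a = ȳ − b·x̄ = 33.3275 − 1.191890·16.2125 = 14.003980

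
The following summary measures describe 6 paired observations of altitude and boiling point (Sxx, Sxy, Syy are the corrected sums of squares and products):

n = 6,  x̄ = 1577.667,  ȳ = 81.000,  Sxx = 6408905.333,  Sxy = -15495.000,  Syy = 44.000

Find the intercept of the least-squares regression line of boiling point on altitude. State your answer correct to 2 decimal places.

b = Sxy/Sxx = -15495/6408905.333 = -0.002418
a = ȳ − b·x̄ = 81 − (-0.002418)·1577.667 = 84.814372

84.81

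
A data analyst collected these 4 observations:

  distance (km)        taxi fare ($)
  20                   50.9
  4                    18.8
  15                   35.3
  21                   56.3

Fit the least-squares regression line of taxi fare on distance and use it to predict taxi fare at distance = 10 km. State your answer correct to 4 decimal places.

n = 4, Σx = 60, Σy = 161.3, Σxy = 2805, Σx² = 1082
Sxx = Σx² − (Σx)²/n = 1082 − 900 = 182
Sxy = Σxy − (Σx)(Σy)/n = 2805 − 2419.5 = 385.5
b = Sxy/Sxx = 385.5/182 = 2.118132
a = ȳ − b·x̄ = 40.325 − 2.118132·15 = 8.553022
ŷ(10) = a + b·10 = 8.553022 + 2.118132·10 = 29.734341

29.7343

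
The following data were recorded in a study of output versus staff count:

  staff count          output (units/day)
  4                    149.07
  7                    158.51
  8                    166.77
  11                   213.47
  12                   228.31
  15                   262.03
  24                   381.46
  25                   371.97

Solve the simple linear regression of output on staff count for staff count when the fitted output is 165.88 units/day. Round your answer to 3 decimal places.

6.867

n = 8, Σx = 106, Σy = 1931.59, Σxy = 30512.64, Σx² = 1820
Sxx = Σx² − (Σx)²/n = 1820 − 1404.5 = 415.5
Sxy = Σxy − (Σx)(Σy)/n = 30512.64 − 25593.5675 = 4919.0725
b = Sxy/Sxx = 4919.0725/415.5 = 11.838923
a = ȳ − b·x̄ = 241.44875 − 11.838923·13.25 = 84.583020
Set a + b·x = 165.88: x = (165.88 − 84.583020) / 11.838923 = 6.866924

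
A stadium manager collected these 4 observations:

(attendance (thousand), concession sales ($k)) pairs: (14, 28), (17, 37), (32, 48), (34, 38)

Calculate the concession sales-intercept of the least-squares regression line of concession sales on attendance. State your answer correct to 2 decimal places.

23.23

n = 4, Σx = 97, Σy = 151, Σxy = 3849, Σx² = 2665
Sxx = Σx² − (Σx)²/n = 2665 − 2352.25 = 312.75
Sxy = Σxy − (Σx)(Σy)/n = 3849 − 3661.75 = 187.25
b = Sxy/Sxx = 187.25/312.75 = 0.598721
a = ȳ − b·x̄ = 37.75 − 0.598721·24.25 = 23.231015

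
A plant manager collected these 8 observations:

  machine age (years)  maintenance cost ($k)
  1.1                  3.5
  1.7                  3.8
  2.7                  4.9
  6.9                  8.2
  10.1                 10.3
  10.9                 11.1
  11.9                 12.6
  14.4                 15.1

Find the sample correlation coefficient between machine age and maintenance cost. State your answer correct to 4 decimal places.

n = 8, Σx = 59.7, Σy = 69.5, Σxy = 672.52, Σx² = 628.79, Σy² = 734.01
Sxx = Σx² − (Σx)²/n = 628.79 − 445.51125 = 183.27875
Sxy = Σxy − (Σx)(Σy)/n = 672.52 − 518.64375 = 153.87625
Syy = Σy² − (Σy)²/n = 734.01 − 603.78125 = 130.22875
r = Sxy/√(Sxx·Syy) = 153.87625/√(23868.162514) = 153.87625/154.493244 = 0.996006

0.9960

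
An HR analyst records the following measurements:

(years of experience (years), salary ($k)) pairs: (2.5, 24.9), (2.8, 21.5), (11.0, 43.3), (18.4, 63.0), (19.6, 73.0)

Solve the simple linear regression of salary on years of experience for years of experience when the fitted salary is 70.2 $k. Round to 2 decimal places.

n = 5, Σx = 54.3, Σy = 225.7, Σxy = 3188.75, Σx² = 857.81
Sxx = Σx² − (Σx)²/n = 857.81 − 589.698 = 268.112
Sxy = Σxy − (Σx)(Σy)/n = 3188.75 − 2451.102 = 737.648
b = Sxy/Sxx = 737.648/268.112 = 2.751268
a = ȳ − b·x̄ = 45.14 − 2.751268·10.86 = 15.261228
Set a + b·x = 70.2: x = (70.2 − 15.261228) / 2.751268 = 19.968527

19.97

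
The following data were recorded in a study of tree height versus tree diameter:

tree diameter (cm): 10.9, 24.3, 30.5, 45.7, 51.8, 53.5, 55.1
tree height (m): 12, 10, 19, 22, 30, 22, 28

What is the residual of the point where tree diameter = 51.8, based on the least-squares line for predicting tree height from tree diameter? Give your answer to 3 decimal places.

4.548

n = 7, Σx = 271.8, Σy = 143, Σxy = 6232.5, Σx² = 12309.54
Sxx = Σx² − (Σx)²/n = 12309.54 − 10553.605714 = 1755.934286
Sxy = Σxy − (Σx)(Σy)/n = 6232.5 − 5552.485714 = 680.014286
b = Sxy/Sxx = 680.014286/1755.934286 = 0.387266
a = ȳ − b·x̄ = 20.428571 − 0.387266·38.828571 = 5.391572
ŷ(51.8) = 5.391572 + 0.387266·51.8 = 25.451969
residual = y − ŷ = 30 − 25.451969 = 4.548031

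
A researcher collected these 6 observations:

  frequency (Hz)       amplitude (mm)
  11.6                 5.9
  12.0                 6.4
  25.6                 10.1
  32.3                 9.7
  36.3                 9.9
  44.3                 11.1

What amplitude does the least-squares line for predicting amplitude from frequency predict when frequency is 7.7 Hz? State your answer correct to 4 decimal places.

n = 6, Σx = 162.1, Σy = 53.1, Σxy = 1568.21, Σx² = 5257.39
Sxx = Σx² − (Σx)²/n = 5257.39 − 4379.401667 = 877.988333
Sxy = Σxy − (Σx)(Σy)/n = 1568.21 − 1434.585 = 133.625
b = Sxy/Sxx = 133.625/877.988333 = 0.152195
a = ȳ − b·x̄ = 8.85 − 0.152195·27.016667 = 4.738212
ŷ(7.7) = a + b·7.7 = 4.738212 + 0.152195·7.7 = 5.910109

5.9101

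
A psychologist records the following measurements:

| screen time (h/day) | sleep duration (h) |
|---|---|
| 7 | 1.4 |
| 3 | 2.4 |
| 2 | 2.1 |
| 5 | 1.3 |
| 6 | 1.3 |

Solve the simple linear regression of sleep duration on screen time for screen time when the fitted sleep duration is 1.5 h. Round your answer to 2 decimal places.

n = 5, Σx = 23, Σy = 8.5, Σxy = 35.5, Σx² = 123
Sxx = Σx² − (Σx)²/n = 123 − 105.8 = 17.2
Sxy = Σxy − (Σx)(Σy)/n = 35.5 − 39.1 = -3.6
b = Sxy/Sxx = -3.6/17.2 = -0.209302
a = ȳ − b·x̄ = 1.7 − (-0.209302)·4.6 = 2.662791
Set a + b·x = 1.5: x = (1.5 − 2.662791) / (-0.209302) = 5.555556

5.56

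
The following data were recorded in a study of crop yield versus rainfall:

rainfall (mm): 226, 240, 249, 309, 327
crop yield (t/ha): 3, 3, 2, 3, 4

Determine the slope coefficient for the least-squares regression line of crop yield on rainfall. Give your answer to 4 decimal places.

n = 5, Σx = 1351, Σy = 15, Σxy = 4131, Σx² = 373087
Sxx = Σx² − (Σx)²/n = 373087 − 365040.2 = 8046.8
Sxy = Σxy − (Σx)(Σy)/n = 4131 − 4053 = 78
b = Sxy/Sxx = 78/8046.8 = 0.009693

0.0097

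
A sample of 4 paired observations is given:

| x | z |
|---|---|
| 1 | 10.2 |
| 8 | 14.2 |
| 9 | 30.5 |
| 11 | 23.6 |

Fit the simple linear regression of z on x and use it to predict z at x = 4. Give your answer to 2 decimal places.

n = 4, Σx = 29, Σy = 78.5, Σxy = 657.9, Σx² = 267
Sxx = Σx² − (Σx)²/n = 267 − 210.25 = 56.75
Sxy = Σxy − (Σx)(Σy)/n = 657.9 − 569.125 = 88.775
b = Sxy/Sxx = 88.775/56.75 = 1.564317
a = ȳ − b·x̄ = 19.625 − 1.564317·7.25 = 8.283700
ŷ(4) = a + b·4 = 8.283700 + 1.564317·4 = 14.540969

14.54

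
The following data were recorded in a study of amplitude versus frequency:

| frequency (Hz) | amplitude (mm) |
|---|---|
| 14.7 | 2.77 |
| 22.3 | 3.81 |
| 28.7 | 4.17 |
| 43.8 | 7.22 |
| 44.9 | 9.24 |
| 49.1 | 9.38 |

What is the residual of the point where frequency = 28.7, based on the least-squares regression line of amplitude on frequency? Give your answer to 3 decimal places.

-0.885

n = 6, Σx = 203.5, Σy = 36.59, Σxy = 1437.031, Σx² = 7882.33
Sxx = Σx² − (Σx)²/n = 7882.33 − 6902.041667 = 980.288333
Sxy = Σxy − (Σx)(Σy)/n = 1437.031 − 1241.010833 = 196.020167
b = Sxy/Sxx = 196.020167/980.288333 = 0.199962
a = ȳ − b·x̄ = 6.098333 − 0.199962·33.916667 = -0.683703
ŷ(28.7) = -0.683703 + 0.199962·28.7 = 5.055200
residual = y − ŷ = 4.17 − 5.055200 = -0.885200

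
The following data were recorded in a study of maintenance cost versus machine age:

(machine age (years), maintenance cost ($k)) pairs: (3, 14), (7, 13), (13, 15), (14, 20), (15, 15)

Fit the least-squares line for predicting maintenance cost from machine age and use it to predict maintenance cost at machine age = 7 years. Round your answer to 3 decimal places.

14.379

n = 5, Σx = 52, Σy = 77, Σxy = 833, Σx² = 648
Sxx = Σx² − (Σx)²/n = 648 − 540.8 = 107.2
Sxy = Σxy − (Σx)(Σy)/n = 833 − 800.8 = 32.2
b = Sxy/Sxx = 32.2/107.2 = 0.300373
a = ȳ − b·x̄ = 15.4 − 0.300373·10.4 = 12.276119
ŷ(7) = a + b·7 = 12.276119 + 0.300373·7 = 14.378731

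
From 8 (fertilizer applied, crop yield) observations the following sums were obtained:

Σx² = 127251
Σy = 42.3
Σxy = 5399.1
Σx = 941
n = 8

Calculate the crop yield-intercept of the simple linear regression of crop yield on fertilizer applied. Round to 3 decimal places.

Sxx = Σx² − (Σx)²/n = 127251 − 110685.125 = 16565.875
Sxy = Σxy − (Σx)(Σy)/n = 5399.1 − 4975.5375 = 423.5625
b = Sxy/Sxx = 423.5625/16565.875 = 0.025568
a = ȳ − b·x̄ = 5.2875 − 0.025568·117.625 = 2.280020

2.280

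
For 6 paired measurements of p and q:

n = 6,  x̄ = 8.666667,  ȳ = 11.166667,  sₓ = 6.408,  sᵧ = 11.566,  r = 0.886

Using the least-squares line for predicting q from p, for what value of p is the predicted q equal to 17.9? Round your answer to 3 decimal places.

12.877

b = r · sᵧ/sₓ = 0.886 · 11.566/6.408 = 1.599169
a = ȳ − b·x̄ = 11.166667 − 1.599169·8.666667 = -2.692800
Set a + b·x = 17.9: x = (17.9 − (-2.692800)) / 1.599169 = 12.877187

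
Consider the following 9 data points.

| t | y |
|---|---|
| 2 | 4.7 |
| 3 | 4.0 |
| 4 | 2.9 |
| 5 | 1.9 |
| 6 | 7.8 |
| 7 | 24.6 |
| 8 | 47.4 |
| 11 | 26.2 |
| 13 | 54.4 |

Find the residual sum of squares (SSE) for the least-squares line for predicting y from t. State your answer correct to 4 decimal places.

n = 9, Σx = 59, Σy = 173.9, Σxy = 1636.1, Σx² = 493, Σy² = 6608.67
Sxx = Σx² − (Σx)²/n = 493 − 386.777778 = 106.222222
Sxy = Σxy − (Σx)(Σy)/n = 1636.1 − 1140.011111 = 496.088889
Syy = Σy² − (Σy)²/n = 6608.67 − 3360.134444 = 3248.535556
b = Sxy/Sxx = 496.088889/106.222222 = 4.670293
SSE = Syy − b·Sxy = 3248.535556 − 4.670293·496.088889 = 931.655146

931.6551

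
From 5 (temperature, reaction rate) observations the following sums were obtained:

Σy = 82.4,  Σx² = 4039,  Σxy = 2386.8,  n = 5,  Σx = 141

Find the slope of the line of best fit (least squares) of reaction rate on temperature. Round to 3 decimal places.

Sxx = Σx² − (Σx)²/n = 4039 − 3976.2 = 62.8
Sxy = Σxy − (Σx)(Σy)/n = 2386.8 − 2323.68 = 63.12
b = Sxy/Sxx = 63.12/62.8 = 1.005096

1.005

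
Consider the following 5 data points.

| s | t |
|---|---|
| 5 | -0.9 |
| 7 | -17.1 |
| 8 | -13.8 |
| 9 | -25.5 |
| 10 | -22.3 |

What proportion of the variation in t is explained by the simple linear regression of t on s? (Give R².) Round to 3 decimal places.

n = 5, Σx = 39, Σy = -79.6, Σxy = -687.1, Σx² = 319, Σy² = 1631.2
Sxx = Σx² − (Σx)²/n = 319 − 304.2 = 14.8
Sxy = Σxy − (Σx)(Σy)/n = -687.1 − (-620.88) = -66.22
Syy = Σy² − (Σy)²/n = 1631.2 − 1267.232 = 363.968
R² = Sxy²/(Sxx·Syy) = (-66.22)²/(14.8·363.968) = 0.814054

0.814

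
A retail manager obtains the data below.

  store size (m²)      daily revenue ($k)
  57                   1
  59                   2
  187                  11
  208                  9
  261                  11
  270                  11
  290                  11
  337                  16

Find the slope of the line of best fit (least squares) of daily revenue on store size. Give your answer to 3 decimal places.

0.046

n = 8, Σx = 1669, Σy = 72, Σxy = 18527, Σx² = 423653
Sxx = Σx² − (Σx)²/n = 423653 − 348195.125 = 75457.875
Sxy = Σxy − (Σx)(Σy)/n = 18527 − 15021 = 3506
b = Sxy/Sxx = 3506/75457.875 = 0.046463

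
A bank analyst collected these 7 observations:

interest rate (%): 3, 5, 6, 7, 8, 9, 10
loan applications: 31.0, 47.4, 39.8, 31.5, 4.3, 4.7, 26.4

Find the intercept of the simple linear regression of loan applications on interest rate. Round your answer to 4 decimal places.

53.8377

n = 7, Σx = 48, Σy = 185.1, Σxy = 1130, Σx² = 364
Sxx = Σx² − (Σx)²/n = 364 − 329.142857 = 34.857143
Sxy = Σxy − (Σx)(Σy)/n = 1130 − 1269.257143 = -139.257143
b = Sxy/Sxx = -139.257143/34.857143 = -3.995082
a = ȳ − b·x̄ = 26.442857 − (-3.995082)·6.857143 = 53.837705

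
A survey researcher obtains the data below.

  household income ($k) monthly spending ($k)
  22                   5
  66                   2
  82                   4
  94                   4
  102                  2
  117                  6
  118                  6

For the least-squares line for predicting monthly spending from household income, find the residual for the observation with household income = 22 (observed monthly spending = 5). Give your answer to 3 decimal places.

n = 7, Σx = 601, Σy = 29, Σxy = 2560, Σx² = 58417
Sxx = Σx² − (Σx)²/n = 58417 − 51600.142857 = 6816.857143
Sxy = Σxy − (Σx)(Σy)/n = 2560 − 2489.857143 = 70.142857
b = Sxy/Sxx = 70.142857/6816.857143 = 0.010290
a = ȳ − b·x̄ = 4.142857 − 0.010290·85.857143 = 3.259420
ŷ(22) = 3.259420 + 0.010290·22 = 3.485792
residual = y − ŷ = 5 − 3.485792 = 1.514208

1.514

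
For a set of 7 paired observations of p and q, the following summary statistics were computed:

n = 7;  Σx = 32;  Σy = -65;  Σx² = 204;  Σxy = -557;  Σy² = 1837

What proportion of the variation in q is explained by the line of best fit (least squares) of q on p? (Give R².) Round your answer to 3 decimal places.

Sxx = Σx² − (Σx)²/n = 204 − 146.285714 = 57.714286
Sxy = Σxy − (Σx)(Σy)/n = -557 − (-297.142857) = -259.857143
Syy = Σy² − (Σy)²/n = 1837 − 603.571429 = 1233.428571
R² = Sxy²/(Sxx·Syy) = (-259.857143)²/(57.714286·1233.428571) = 0.948576

0.949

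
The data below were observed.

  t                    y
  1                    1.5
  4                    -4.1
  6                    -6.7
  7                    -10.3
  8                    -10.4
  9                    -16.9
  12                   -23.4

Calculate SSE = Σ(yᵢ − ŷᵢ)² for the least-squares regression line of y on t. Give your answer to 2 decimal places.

16.40

n = 7, Σx = 47, Σy = -70.3, Σxy = -643.3, Σx² = 391, Σy² = 1111.37
Sxx = Σx² − (Σx)²/n = 391 − 315.571429 = 75.428571
Sxy = Σxy − (Σx)(Σy)/n = -643.3 − (-472.014286) = -171.285714
Syy = Σy² − (Σy)²/n = 1111.37 − 706.012857 = 405.357143
b = Sxy/Sxx = -171.285714/75.428571 = -2.270833
SSE = Syy − b·Sxy = 405.357143 − (-2.270833)·(-171.285714) = 16.395833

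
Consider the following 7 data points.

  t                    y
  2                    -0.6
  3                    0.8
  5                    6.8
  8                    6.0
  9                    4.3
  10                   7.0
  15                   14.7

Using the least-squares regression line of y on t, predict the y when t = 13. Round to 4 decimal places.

n = 7, Σx = 52, Σy = 39, Σxy = 412.4, Σx² = 508
Sxx = Σx² − (Σx)²/n = 508 − 386.285714 = 121.714286
Sxy = Σxy − (Σx)(Σy)/n = 412.4 − 289.714286 = 122.685714
b = Sxy/Sxx = 122.685714/121.714286 = 1.007981
a = ȳ − b·x̄ = 5.571429 − 1.007981·7.428571 = -1.916432
ŷ(13) = a + b·13 = -1.916432 + 1.007981·13 = 11.187324

11.1873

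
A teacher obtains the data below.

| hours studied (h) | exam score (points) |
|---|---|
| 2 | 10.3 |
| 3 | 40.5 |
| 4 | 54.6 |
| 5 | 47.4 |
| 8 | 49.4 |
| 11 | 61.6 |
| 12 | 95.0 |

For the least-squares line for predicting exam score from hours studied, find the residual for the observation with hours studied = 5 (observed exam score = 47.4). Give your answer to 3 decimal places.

n = 7, Σx = 45, Σy = 358.8, Σxy = 2810.3, Σx² = 383
Sxx = Σx² − (Σx)²/n = 383 − 289.285714 = 93.714286
Sxy = Σxy − (Σx)(Σy)/n = 2810.3 − 2306.571429 = 503.728571
b = Sxy/Sxx = 503.728571/93.714286 = 5.375152
a = ȳ − b·x̄ = 51.257143 − 5.375152·6.428571 = 16.702591
ŷ(5) = 16.702591 + 5.375152·5 = 43.578354
residual = y − ŷ = 47.4 − 43.578354 = 3.821646

3.822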